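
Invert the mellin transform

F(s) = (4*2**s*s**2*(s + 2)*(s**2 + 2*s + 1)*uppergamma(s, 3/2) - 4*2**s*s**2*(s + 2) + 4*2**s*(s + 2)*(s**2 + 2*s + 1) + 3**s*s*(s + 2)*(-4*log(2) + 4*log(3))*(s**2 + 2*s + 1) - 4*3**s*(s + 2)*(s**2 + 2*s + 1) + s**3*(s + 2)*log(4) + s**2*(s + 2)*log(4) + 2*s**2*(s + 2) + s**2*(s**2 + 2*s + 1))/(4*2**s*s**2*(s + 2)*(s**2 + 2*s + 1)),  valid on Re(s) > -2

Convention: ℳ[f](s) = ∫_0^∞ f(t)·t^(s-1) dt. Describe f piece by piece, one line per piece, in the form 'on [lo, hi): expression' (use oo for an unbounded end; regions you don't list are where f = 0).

on [0, 1/2): t**2
on [1/2, 1): t*log(t)
on [1, 3/2): log(t)
on [3/2, oo): exp(-t)

treat the 4 regions marked off by 1/2, 1, 3/2 separately and sum
the [0, 1/2) slice contributes ∫ t**2·t^(s-1) dt
segment 1/2 to 1 holds t*log(t); add its integral
[1, 3/2) adds the kernel integral of log(t)
[3/2, ∞) adds the kernel integral of exp(-t)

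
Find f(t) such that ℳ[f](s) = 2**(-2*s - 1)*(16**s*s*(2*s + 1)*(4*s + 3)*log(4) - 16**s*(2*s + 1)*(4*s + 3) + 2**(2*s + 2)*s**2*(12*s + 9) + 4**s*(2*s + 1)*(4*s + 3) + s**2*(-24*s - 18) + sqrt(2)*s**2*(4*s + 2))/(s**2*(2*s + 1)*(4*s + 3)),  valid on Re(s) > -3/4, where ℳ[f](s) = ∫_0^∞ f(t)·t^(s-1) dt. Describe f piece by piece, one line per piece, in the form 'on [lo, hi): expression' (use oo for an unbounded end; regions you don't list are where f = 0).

on [0, 1/4): t**(3/4)
on [1/4, 1): 3*sqrt(t)
on [1, 4): log(sqrt(t))

peel off the power substitution: t**(3/2) on [0, 1/2); 3*t on [1/2, 1); log(t) on [1, 2)
the 3 pieces separated at 1/4, 1 each add one integral
over [0, 1/4), the kernel integral of t**(3/4) enters the sum
piece [1/4, 1): integrate 3*sqrt(t) against the kernel
segment 1 to 4 holds log(sqrt(t)); add its integral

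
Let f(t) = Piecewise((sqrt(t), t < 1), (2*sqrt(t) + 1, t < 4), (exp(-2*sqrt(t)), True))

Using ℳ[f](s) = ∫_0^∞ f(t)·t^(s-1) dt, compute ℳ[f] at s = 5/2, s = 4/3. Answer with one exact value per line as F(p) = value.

F(5/2) = 103*exp(-4)/2 + 821/15
F(4/3) = -57/44 + 2**(1/3)*uppergamma(8/3, 4)/4 + 129*2**(2/3)/11

strip the power substitution: t on [0, 1); 2*t + 1 on [1, 2); exp(-2*t) on [2, ∞)
split f at 1, 4: ℳ[f](s) collects 3 kernel integrals
∫ over [0, 1) of sqrt(t)·t^(s-1) joins the sum
∫ over [1, 4) of (2*sqrt(t) + 1)·t^(s-1) joins the sum
piece [4, ∞): integrate exp(-2*sqrt(t)) against the kernel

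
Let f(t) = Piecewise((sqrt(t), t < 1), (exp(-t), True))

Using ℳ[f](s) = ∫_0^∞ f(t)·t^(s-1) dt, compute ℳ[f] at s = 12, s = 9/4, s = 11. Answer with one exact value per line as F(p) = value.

decompose at 1; ℳ[f](s) sums the 2 pieces' integrals
over [0, 1), the kernel integral of sqrt(t) enters the sum
∫ exp(-t)·t^(s-1) over [1, ∞)

F(12) = 2/25 + 108505112*exp(-1)
F(9/4) = 4/11 + uppergamma(9/4, 1)
F(11) = 2/23 + 9864101*exp(-1)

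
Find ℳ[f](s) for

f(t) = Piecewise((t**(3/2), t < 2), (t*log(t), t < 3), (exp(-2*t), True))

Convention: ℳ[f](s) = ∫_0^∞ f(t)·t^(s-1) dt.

linearity at 2, 3 turns ℳ[f](s) into 3 summed integrals
the [0, 2) slice contributes ∫ t**(3/2)·t^(s-1) dt
piece [2, 3): integrate t*log(t) against the kernel
piece [3, ∞): integrate exp(-2*t) against the kernel

(-12**s*s*(2*s + 3)*log(4) - 12**s*(2*s + 3)*log(4) + 12**s*(4*s + 6) + 12**s*sqrt(2)*(4*s**2 + 8*s + 4) + 3*18**s*s*(2*s + 3)*log(3) + 18**s*(-6*s - 9) + 3*18**s*(2*s + 3)*log(3) + 3**s*(2*s + 3)*(s**2 + 2*s + 1)*uppergamma(s, 6))/(6**s*(2*s + 3)*(s**2 + 2*s + 1))
  Re(s) > -3/2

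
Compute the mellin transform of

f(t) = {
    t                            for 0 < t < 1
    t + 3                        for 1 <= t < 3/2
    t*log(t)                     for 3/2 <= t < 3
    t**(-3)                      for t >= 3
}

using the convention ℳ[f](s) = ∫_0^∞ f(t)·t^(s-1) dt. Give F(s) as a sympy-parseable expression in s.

(-162*2**s*s*(s - 3)*(s**2 + 2*s + 1) - 162*2**s*(s - 3)*(s**2 + 2*s + 1) - 81*3**s*s**2*(s - 3)*(s + 1)*log(3) + 81*3**s*s**2*(s - 3)*(s + 1)*log(2) - 81*3**s*s*(s - 3)*(s + 1)*log(3) + 81*3**s*s*(s - 3)*(s + 1)*log(2) + 81*3**s*s*(s - 3)*(s + 1) + 243*3**s*s*(s - 3)*(s**2 + 2*s + 1) + 162*3**s*(s - 3)*(s**2 + 2*s + 1) + 162*6**s*s**2*(s - 3)*(s + 1)*log(3) - 162*6**s*s*(s - 3)*(s + 1) + 162*6**s*s*(s - 3)*(s + 1)*log(3) - 2*6**s*s*(s + 1)*(s**2 + 2*s + 1))/(54*2**s*s*(s - 3)*(s + 1)*(s**2 + 2*s + 1))
  -1 < Re(s) < 3

treat the 4 regions marked off by 1, 3/2, 3 separately and sum
segment 0 to 1 holds t; add its integral
segment [1, 3/2) carries (t + 3); integrate it
over [3/2, 3), the kernel integral of t*log(t) enters the sum
piece [3, ∞): integrate t**(-3) against the kernel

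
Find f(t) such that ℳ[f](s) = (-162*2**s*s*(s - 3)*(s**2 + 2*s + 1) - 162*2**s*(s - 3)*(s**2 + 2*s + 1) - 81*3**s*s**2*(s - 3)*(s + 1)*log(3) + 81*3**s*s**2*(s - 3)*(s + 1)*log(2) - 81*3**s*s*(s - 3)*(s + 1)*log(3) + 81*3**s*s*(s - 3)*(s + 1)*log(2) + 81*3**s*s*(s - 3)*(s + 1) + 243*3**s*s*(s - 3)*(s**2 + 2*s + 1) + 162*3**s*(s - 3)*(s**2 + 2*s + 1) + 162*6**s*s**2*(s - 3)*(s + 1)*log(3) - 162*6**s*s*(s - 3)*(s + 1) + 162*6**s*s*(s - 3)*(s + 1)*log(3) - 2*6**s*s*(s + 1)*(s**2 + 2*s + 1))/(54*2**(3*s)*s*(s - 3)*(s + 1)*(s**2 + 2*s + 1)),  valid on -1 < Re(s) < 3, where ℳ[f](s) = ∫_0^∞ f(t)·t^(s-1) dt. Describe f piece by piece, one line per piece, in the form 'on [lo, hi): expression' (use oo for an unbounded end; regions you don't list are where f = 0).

back out the common scale on t: 2*t on [0, 1/2); 2*t + 3 on [1/2, 3/4); 2*t*log(2*t) on [3/4, 3/2); …
the common scale on t comes off first: t on [0, 1); t + 3 on [1, 3/2); t*log(t) on [3/2, 3); …
the 4 pieces separated at 1/4, 3/8, 3/4 each add one integral
∫ over [0, 1/4) of 4*t·t^(s-1) joins the sum
for t in [1/4, 3/8): the term is ∫ (4*t + 3)·t^(s-1)
∫ over [3/8, 3/4) of 4*t*log(4*t)·t^(s-1) joins the sum
∫ over [3/4, ∞) of 1/(64*t**3)·t^(s-1) joins the sum

on [0, 1/4): 4*t
on [1/4, 3/8): 4*t + 3
on [3/8, 3/4): 4*t*log(4*t)
on [3/4, oo): 1/(64*t**3)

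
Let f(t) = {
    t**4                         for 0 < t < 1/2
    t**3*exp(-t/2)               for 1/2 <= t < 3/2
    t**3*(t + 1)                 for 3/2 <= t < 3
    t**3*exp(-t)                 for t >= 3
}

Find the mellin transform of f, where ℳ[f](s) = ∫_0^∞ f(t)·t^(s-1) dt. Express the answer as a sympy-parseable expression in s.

(128*2**(2*s)*(s + 3)*(s + 4)*uppergamma(s + 3, 1/4) - 128*2**(2*s)*(s + 3)*(s + 4)*uppergamma(s + 3, 3/4) + 16*2**s*(s + 3)*(s + 4)*uppergamma(s + 3, 3) - 135*3**s*(s + 3) - 54*3**s + 1728*6**s*(s + 3) + 432*6**s + s + 3)/(16*2**s*(s + 3)*(s + 4))
  Re(s) > -4

the shared t-power comes off first: t**2 on [0, 1/2); t*exp(-t/2) on [1/2, 3/2); t*(t + 1) on [3/2, 3); …
strip the shared t-power: t on [0, 1/2); exp(-t/2) on [1/2, 3/2); t + 1 on [3/2, 3); …
cuts at 1/2, 3/2, 3: linearity sums the 4 kernel integrals
piece [0, 1/2): integrate t**4 against the kernel
[1/2, 3/2) adds the kernel integral of t**3*exp(-t/2)
segment [3/2, 3) carries t**3*(t + 1); integrate it
segment 3 to ∞ holds t**3*exp(-t); add its integral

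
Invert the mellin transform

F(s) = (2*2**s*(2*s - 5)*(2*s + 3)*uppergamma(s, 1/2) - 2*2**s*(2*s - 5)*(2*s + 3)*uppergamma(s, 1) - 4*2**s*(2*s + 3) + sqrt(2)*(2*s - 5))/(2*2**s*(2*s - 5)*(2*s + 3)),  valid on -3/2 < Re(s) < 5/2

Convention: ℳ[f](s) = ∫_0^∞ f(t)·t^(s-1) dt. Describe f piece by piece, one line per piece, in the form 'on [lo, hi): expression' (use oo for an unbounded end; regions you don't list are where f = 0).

on [0, 1/2): t**(3/2)
on [1/2, 1): exp(-t)
on [1, oo): t**(-5/2)

cuts at 1/2, 1: linearity sums the 3 kernel integrals
over [0, 1/2), the kernel integral of t**(3/2) enters the sum
on [1/2, 1) integrate f = exp(-t) against the kernel
segment 1 to ∞ holds t**(-5/2); add its integral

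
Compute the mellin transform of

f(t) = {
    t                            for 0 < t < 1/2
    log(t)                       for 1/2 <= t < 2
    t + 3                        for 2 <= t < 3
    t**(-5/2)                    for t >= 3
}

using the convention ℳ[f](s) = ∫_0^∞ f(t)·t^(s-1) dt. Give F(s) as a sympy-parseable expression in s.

f breaks at 1/2, 2, 3 into 4 integrals to sum
on [0, 1/2): add ∫ t·t^(s-1) dt
on [1/2, 2): add ∫ log(t)·t^(s-1) dt
on [2, 3): add ∫ (t + 3)·t^(s-1) dt
the [3, ∞) slice contributes ∫ t**(-5/2)·t^(s-1) dt

(-270*2**(2*s)*s**2*(2*s - 5) + 54*2**(2*s)*s*(s + 1)*(2*s - 5)*log(2) - 162*2**(2*s)*s*(2*s - 5) - 54*2**(2*s)*(s + 1)*(2*s - 5) - 4*sqrt(3)*6**s*s**2*(s + 1) + 324*6**s*s**2*(2*s - 5) + 162*6**s*s*(2*s - 5) + 27*s**2*(2*s - 5) + 54*s*(s + 1)*(2*s - 5)*log(2) + (2*s - 5)*(54*s + 54))/(54*2**s*s**2*(s + 1)*(2*s - 5))
  -1 < Re(s) < 5/2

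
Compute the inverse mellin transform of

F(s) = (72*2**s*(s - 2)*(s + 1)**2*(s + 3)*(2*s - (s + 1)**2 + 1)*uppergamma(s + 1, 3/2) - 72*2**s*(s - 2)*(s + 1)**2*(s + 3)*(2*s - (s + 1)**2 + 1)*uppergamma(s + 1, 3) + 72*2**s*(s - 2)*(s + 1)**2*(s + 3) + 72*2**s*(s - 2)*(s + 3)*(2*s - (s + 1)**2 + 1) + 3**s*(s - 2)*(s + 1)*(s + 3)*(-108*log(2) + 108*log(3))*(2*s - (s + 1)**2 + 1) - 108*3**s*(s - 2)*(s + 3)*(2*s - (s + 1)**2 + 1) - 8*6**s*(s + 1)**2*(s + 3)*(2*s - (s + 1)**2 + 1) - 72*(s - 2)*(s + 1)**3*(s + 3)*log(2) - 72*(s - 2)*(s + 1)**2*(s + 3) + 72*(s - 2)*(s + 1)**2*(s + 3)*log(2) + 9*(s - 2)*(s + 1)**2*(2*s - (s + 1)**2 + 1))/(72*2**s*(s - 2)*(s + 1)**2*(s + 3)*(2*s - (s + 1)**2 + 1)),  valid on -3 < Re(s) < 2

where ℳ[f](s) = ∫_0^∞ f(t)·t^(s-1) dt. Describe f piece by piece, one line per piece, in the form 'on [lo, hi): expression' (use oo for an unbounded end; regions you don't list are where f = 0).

on [0, 1/2): t**3
on [1/2, 1): log(t)
on [1, 3/2): t*log(t)
on [3/2, 3): t*exp(-t)
on [3, oo): t**(-2)

back out the shared t-power: t**2 on [0, 1/2); log(t)/t on [1/2, 1); log(t) on [1, 3/2); …
slice at 1/2, 1, 3/2, 3, transform all 5 pieces, and sum them
segment 0 to 1/2 holds t**3; add its integral
between 1/2 and 1 the integrand is log(t)·t^(s-1)
∫ over [1, 3/2) of t*log(t)·t^(s-1) joins the sum
on [3/2, 3) integrate f = t*exp(-t) against the kernel
piece [3, ∞): integrate t**(-2) against the kernel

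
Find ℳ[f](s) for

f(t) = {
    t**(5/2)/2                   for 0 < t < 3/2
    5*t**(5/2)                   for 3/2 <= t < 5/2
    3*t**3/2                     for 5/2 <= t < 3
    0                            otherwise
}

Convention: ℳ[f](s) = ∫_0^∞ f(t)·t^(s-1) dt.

f breaks at 3/2, 5/2 into 3 integrals to sum
for t in [0, 3/2): the term is ∫ t**(5/2)/2·t^(s-1)
[3/2, 5/2) adds the kernel integral of 5*t**(5/2)
for t in [5/2, 3): the term is ∫ 3*t**3/2·t^(s-1)

(3*3**(s + 3)*(2*s + 5) - 18*(3/2)**(s + 5/2)*(s + 3) + 20*(5/2)**(s + 5/2)*(s + 3) - 3*(5/2)**(s + 3)*(2*s + 5))/(2*(s + 3)*(2*s + 5))
  Re(s) > -5/2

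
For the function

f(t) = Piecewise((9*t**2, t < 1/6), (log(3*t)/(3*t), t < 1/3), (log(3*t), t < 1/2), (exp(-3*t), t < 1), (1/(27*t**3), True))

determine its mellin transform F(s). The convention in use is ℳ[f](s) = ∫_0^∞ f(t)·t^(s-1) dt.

remove the common scale on t first: t**2 on [0, 1/2); log(t)/t on [1/2, 1); log(t) on [1, 3/2); …
summing 5 kernel integrals split by 1/6, 1/3, 1/2, 1 yields ℳ[f](s)
segment [0, 1/6) carries 9*t**2; integrate it
the [1/6, 1/3) slice contributes ∫ log(3*t)/(3*t)·t^(s-1) dt
the [1/3, 1/2) slice contributes ∫ log(3*t)·t^(s-1) dt
on [1/2, 1): add ∫ exp(-3*t)·t^(s-1) dt
the [1, ∞) slice contributes ∫ 1/(27*t**3)·t^(s-1) dt

(108*2**s*s**2*(s - 3)*(s + 2)*(s**2 - 2*s + 1)*uppergamma(s, 3/2) - 108*2**s*s**2*(s - 3)*(s + 2)*(s**2 - 2*s + 1)*uppergamma(s, 3) - 108*2**s*s**2*(s - 3)*(s + 2) + 108*2**s*(s - 3)*(s + 2)*(s**2 - 2*s + 1) - 108*3**s*s*(s - 3)*(s + 2)*(s**2 - 2*s + 1)*log(2) + 108*3**s*s*(s - 3)*(s + 2)*(s**2 - 2*s + 1)*log(3) - 108*3**s*(s - 3)*(s + 2)*(s**2 - 2*s + 1) - 4*6**s*s**2*(s + 2)*(s**2 - 2*s + 1) + 216*s**3*(s - 3)*(s + 2)*log(2) - 216*s**2*(s - 3)*(s + 2)*log(2) + 216*s**2*(s - 3)*(s + 2) + 27*s**2*(s - 3)*(s**2 - 2*s + 1))/(108*6**s*s**2*(s - 3)*(s + 2)*(s**2 - 2*s + 1))
  -2 < Re(s) < 3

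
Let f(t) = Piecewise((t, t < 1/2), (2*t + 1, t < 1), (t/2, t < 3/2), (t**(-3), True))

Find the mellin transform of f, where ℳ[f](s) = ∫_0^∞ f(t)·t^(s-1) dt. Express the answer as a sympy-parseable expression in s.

(270*2**s*s**2 - 702*2**s*s - 324*2**s + 49*3**s*s**2 - 275*3**s*s - 162*s**2 + 378*s + 324)/(108*2**s*s*(s**2 - 2*s - 3))
  -1 < Re(s) < 3

integrate the 4 segments split at 1/2, 1, 3/2, then add the results
[0, 1/2) adds the kernel integral of t
the [1/2, 1) slice contributes ∫ (2*t + 1)·t^(s-1) dt
for t in [1, 3/2): the term is ∫ t/2·t^(s-1)
segment 3/2 to ∞ holds t**(-3); add its integral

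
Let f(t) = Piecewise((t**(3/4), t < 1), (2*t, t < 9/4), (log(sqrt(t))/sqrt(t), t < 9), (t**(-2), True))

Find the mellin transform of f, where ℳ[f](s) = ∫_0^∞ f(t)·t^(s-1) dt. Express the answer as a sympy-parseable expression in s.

remove the power substitution first: t**(3/2) on [0, 1); 2*t**2 on [1, 3/2); log(t)/t on [3/2, 3); …
cuts at 1, 9/4, 9: linearity sums the 4 kernel integrals
over [0, 1), the kernel integral of t**(3/4) enters the sum
on [1, 9/4): add ∫ 2*t·t^(s-1) dt
for t in [9/4, 9): the term is ∫ log(sqrt(t))/sqrt(t)·t^(s-1)
piece [9, ∞): integrate t**(-2) against the kernel

(324*2**(2*s)*(2*s - 4)*(2*s + 2)*(4*s**2 - 4*s + 1) - 324*2**(2*s)*(2*s - 4)*(4*s + 3)*(4*s**2 - 4*s + 1) - 216*3**(2*s)*s*(2*s - 4)*(2*s + 2)*(4*s + 3)*log(3) + 216*3**(2*s)*s*(2*s - 4)*(2*s + 2)*(4*s + 3)*log(2) - 108*3**(2*s)*(2*s - 4)*(2*s + 2)*(4*s + 3)*log(2) + 108*3**(2*s)*(2*s - 4)*(2*s + 2)*(4*s + 3) + 108*3**(2*s)*(2*s - 4)*(2*s + 2)*(4*s + 3)*log(3) + 729*3**(2*s)*(2*s - 4)*(4*s + 3)*(4*s**2 - 4*s + 1) + 108*6**(2*s)*s*(2*s - 4)*(2*s + 2)*(4*s + 3)*log(3) - 54*6**(2*s)*(2*s - 4)*(2*s + 2)*(4*s + 3)*log(3) - 54*6**(2*s)*(2*s - 4)*(2*s + 2)*(4*s + 3) - 2*6**(2*s)*(2*s + 2)*(4*s + 3)*(4*s**2 - 4*s + 1))/(81*2**(2*s)*(2*s - 4)*(2*s + 2)*(4*s + 3)*(4*s**2 - 4*s + 1))
  -3/4 < Re(s) < 2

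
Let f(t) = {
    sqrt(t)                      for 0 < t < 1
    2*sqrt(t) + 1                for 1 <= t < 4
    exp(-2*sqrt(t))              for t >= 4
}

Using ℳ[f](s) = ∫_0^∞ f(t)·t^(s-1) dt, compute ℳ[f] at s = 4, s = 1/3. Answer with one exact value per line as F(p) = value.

the power substitution comes off first: t on [0, 1); 2*t + 1 on [1, 2); exp(-2*t) on [2, ∞)
summing 3 kernel integrals split by 1, 4 yields ℳ[f](s)
between 0 and 1 the integrand is sqrt(t)·t^(s-1)
the [1, 4) slice contributes ∫ (2*sqrt(t) + 1)·t^(s-1) dt
over [4, ∞), the kernel integral of exp(-2*sqrt(t)) enters the sum

F(4) = 16319*exp(-4)/8 + 3493/12
F(1/3) = -21/5 + 2**(1/3)*uppergamma(2/3, 4) + 39*2**(2/3)/5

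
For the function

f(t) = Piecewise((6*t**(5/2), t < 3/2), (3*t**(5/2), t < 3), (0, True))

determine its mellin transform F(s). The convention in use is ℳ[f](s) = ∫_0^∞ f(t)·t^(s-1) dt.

summing 2 kernel integrals split by 3/2 yields ℳ[f](s)
∫ 6*t**(5/2)·t^(s-1) over [0, 3/2)
piece [3/2, 3): integrate 3*t**(5/2) against the kernel

3**(s + 7/2)*(2**(1/2 - s) + 8)/(4*(2*s + 5))
  Re(s) > -5/2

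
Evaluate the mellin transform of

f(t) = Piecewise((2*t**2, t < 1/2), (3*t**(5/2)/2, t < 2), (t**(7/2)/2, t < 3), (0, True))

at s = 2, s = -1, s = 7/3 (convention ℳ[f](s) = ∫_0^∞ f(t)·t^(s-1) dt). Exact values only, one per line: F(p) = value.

integrate the 3 segments split at 1/2, 2, then add the results
piece [0, 1/2): integrate 2*t**2 against the kernel
piece [1/2, 2): integrate 3*t**(5/2)/2 against the kernel
∫ over [2, 3) of t**(7/2)/2·t^(s-1) joins the sum

F(2) = 1/32 + 2549*sqrt(2)/1056 + 243*sqrt(3)/11
F(-1) = 1 + 19*sqrt(2)/20 + 9*sqrt(3)/5
F(7/3) = -9*2**(1/6)/928 + 3*2**(2/3)/208 + 2256*2**(5/6)/1015 + 729*3**(5/6)/35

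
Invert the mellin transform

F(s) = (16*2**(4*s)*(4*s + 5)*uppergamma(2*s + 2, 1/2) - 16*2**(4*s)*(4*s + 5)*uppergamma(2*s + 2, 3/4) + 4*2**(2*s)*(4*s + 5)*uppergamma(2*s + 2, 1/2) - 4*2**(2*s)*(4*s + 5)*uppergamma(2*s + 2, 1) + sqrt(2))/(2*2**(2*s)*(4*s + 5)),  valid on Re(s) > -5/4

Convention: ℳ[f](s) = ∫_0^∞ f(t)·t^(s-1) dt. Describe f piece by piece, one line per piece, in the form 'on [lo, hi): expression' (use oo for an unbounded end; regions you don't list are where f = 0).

invert the shared t-power to get t**(1/4) on [0, 1/4); exp(-sqrt(t)) on [1/4, 1); exp(-sqrt(t)/2) on [1, 9/4)
strip the power substitution: sqrt(t) on [0, 1/2); exp(-t) on [1/2, 1); exp(-t/2) on [1, 3/2)
f breaks at 1/4, 1 into 3 integrals to sum
between 0 and 1/4 the integrand is t**(5/4)·t^(s-1)
on [1/4, 1) integrate f = t*exp(-sqrt(t)) against the kernel
[1, 9/4) adds the kernel integral of t*exp(-sqrt(t)/2)

on [0, 1/4): t**(5/4)
on [1/4, 1): t*exp(-sqrt(t))
on [1, 9/4): t*exp(-sqrt(t)/2)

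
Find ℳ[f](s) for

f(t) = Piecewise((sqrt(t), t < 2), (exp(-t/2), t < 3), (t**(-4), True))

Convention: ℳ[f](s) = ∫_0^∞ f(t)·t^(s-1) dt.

(2**s*(s - 4)*(2*s + 1)*uppergamma(s, 1) - 2**s*(s - 4)*(2*s + 1)*uppergamma(s, 3/2) + 2*2**(s + 1/2)*(s - 4) - 3**s*(2*s + 1)/81)/((s - 4)*(2*s + 1))
  -1/2 < Re(s) < 4

linearity at 2, 3 turns ℳ[f](s) into 3 summed integrals
∫ over [0, 2) of sqrt(t)·t^(s-1) joins the sum
on [2, 3): add ∫ exp(-t/2)·t^(s-1) dt
the [3, ∞) slice contributes ∫ t**(-4)·t^(s-1) dt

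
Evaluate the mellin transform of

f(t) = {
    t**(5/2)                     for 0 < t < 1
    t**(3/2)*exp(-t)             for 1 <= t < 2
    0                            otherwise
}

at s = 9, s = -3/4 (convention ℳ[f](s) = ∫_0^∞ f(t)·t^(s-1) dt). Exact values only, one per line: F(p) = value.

undo the shared t-power: t**(3/2) on [0, 1); sqrt(t)*exp(-t) on [1, 2)
undo the shared t-power: t on [0, 1); exp(-t) on [1, 2)
treat the 2 regions marked off by 1 separately and sum
segment [0, 1) carries t**(5/2); integrate it
for t in [1, 2): the term is ∫ t**(3/2)*exp(-t)·t^(s-1)

F(9) = (-133108299970*sqrt(2) + (-15058768725*sqrt(pi)*erfc(sqrt(2)) + 2048 + 15058768725*sqrt(pi)*erfc(1))*exp(2) + 61140961870*E)*exp(-2)/23552
F(-3/4) = -uppergamma(3/4, 2) + uppergamma(3/4, 1) + 4/7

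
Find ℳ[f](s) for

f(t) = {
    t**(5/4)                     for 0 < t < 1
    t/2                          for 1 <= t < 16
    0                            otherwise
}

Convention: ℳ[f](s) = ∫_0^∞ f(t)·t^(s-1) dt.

(2**(4*s + 4)*(4*s + 5) + 4*s + 3)/(2*(s + 1)*(4*s + 5))
  Re(s) > -5/4

peel off the shared t-power: t**(1/4) on [0, 1); 1/2 on [1, 16)
remove the power substitution first: sqrt(t) on [0, 1); 1/2 on [1, 4)
peel off the power substitution: t on [0, 1); 1/2 on [1, 2)
split f at 1: ℳ[f](s) collects 2 kernel integrals
∫ over [0, 1) of t**(5/4)·t^(s-1) joins the sum
∫ t/2·t^(s-1) over [1, 16)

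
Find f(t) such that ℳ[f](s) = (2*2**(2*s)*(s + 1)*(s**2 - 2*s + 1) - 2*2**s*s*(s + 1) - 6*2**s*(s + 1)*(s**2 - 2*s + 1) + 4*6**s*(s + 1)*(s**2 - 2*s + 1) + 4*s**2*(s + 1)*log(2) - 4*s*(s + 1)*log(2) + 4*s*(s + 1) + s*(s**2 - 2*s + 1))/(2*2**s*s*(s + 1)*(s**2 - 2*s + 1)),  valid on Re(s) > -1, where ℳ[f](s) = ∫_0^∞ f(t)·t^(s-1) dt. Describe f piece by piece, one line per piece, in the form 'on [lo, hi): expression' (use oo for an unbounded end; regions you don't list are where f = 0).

decompose at 1/2, 1, 2; ℳ[f](s) sums the 4 pieces' integrals
∫ t·t^(s-1) over [0, 1/2)
segment 1/2 to 1 holds log(t)/t; add its integral
for t in [1, 2): the term is ∫ 3·t^(s-1)
segment [2, 3) carries 2; integrate it

on [0, 1/2): t
on [1/2, 1): log(t)/t
on [1, 2): 3
on [2, 3): 2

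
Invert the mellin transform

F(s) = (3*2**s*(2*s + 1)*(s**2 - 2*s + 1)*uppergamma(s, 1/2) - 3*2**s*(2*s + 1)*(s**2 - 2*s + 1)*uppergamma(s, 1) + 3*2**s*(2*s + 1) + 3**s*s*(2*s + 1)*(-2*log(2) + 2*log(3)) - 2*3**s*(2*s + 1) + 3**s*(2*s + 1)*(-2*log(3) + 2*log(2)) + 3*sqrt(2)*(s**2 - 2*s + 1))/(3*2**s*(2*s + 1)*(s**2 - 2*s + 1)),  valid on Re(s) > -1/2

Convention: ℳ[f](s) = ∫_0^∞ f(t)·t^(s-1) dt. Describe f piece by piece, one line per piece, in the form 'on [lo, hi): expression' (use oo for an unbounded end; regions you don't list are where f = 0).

on [0, 1/2): sqrt(t)
on [1/2, 1): exp(-t)
on [1, 3/2): log(t)/t

slice at 1/2, 1, transform all 3 pieces, and sum them
segment [0, 1/2) carries sqrt(t); integrate it
∫ over [1/2, 1) of exp(-t)·t^(s-1) joins the sum
over [1, 3/2), the kernel integral of log(t)/t enters the sum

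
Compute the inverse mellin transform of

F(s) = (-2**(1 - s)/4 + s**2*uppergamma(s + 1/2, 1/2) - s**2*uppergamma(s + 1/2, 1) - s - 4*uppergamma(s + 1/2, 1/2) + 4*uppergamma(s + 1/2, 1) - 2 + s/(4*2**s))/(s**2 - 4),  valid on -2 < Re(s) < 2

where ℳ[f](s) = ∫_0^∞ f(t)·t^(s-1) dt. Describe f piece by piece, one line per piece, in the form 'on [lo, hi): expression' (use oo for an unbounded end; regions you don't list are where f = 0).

on [0, 1/2): t**2
on [1/2, 1): sqrt(t)*exp(-t)
on [1, oo): t**(-2)

undo the shared t-power: t**(3/2) on [0, 1/2); exp(-t) on [1/2, 1); t**(-5/2) on [1, ∞)
treat the 3 regions marked off by 1/2, 1 separately and sum
∫ over [0, 1/2) of t**2·t^(s-1) joins the sum
between 1/2 and 1 the integrand is sqrt(t)*exp(-t)·t^(s-1)
on [1, ∞) integrate f = t**(-2) against the kernel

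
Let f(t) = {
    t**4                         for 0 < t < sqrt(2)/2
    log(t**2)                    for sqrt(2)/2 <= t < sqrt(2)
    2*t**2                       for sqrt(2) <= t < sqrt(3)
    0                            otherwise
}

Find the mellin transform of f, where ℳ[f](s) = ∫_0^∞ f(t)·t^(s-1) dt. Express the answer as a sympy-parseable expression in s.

(sqrt(2)/2)**s*(-16*2**s*s**2*(s + 4) + 4*2**s*s*(s + 2)*(s + 4)*log(2) - 8*2**s*(s + 2)*(s + 4) + 24*6**(s/2)*s**2*(s + 4) + s**2*(s + 2) + 4*s*(s + 2)*(s + 4)*log(2) + 8*(s + 2)*(s + 4))/(4*s**2*(s + 2)*(s + 4))
  Re(s) > -4

reversing the power substitution: t**2 on [0, 1/2); log(t) on [1/2, 2); 2*t on [2, 3)
f breaks at sqrt(2)/2, sqrt(2) into 3 integrals to sum
[0, sqrt(2)/2) adds the kernel integral of t**4
the [sqrt(2)/2, sqrt(2)) slice contributes ∫ log(t**2)·t^(s-1) dt
[sqrt(2), sqrt(3)) adds the kernel integral of 2*t**2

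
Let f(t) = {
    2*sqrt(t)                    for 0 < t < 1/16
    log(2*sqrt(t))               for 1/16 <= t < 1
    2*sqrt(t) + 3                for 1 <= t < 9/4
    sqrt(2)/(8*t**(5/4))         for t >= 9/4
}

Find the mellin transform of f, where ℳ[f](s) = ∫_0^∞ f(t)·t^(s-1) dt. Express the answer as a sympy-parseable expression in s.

the power substitution comes off first: 2*t on [0, 1/4); log(2*t) on [1/4, 1); 2*t + 3 on [1, 3/2); …
reversing the common scale on t: t on [0, 1/2); log(t) on [1/2, 2); t + 3 on [2, 3); …
linearity at 1/16, 1, 9/4 turns ℳ[f](s) into 4 summed integrals
for t in [0, 1/16): the term is ∫ 2*sqrt(t)·t^(s-1)
over [1/16, 1), the kernel integral of log(2*sqrt(t)) enters the sum
between 1 and 9/4 the integrand is (2*sqrt(t) + 3)·t^(s-1)
∫ sqrt(2)/(8*t**(5/4))·t^(s-1) over [9/4, ∞)

(-1080*2**(4*s)*s**2*(4*s - 5) + 108*2**(4*s)*s*(2*s + 1)*(4*s - 5)*log(2) - 324*2**(4*s)*s*(4*s - 5) - 54*2**(4*s)*(2*s + 1)*(4*s - 5) - 16*sqrt(3)*6**(2*s)*s**2*(2*s + 1) + 1296*6**(2*s)*s**2*(4*s - 5) + 324*6**(2*s)*s*(4*s - 5) + 108*s**2*(4*s - 5) + 108*s*(2*s + 1)*(4*s - 5)*log(2) + (4*s - 5)*(108*s + 54))/(108*2**(4*s)*s**2*(2*s + 1)*(4*s - 5))
  -1/2 < Re(s) < 5/4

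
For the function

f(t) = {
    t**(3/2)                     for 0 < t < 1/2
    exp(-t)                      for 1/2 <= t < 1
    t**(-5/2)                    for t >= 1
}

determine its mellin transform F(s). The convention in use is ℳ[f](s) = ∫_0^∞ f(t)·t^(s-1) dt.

integrate the 3 segments split at 1/2, 1, then add the results
segment 0 to 1/2 holds t**(3/2); add its integral
over [1/2, 1), the kernel integral of exp(-t) enters the sum
[1, ∞) adds the kernel integral of t**(-5/2)

(2*2**s*(2*s - 5)*(2*s + 3)*uppergamma(s, 1/2) - 2*2**s*(2*s - 5)*(2*s + 3)*uppergamma(s, 1) - 4*2**s*(2*s + 3) + sqrt(2)*(2*s - 5))/(2*2**s*(2*s - 5)*(2*s + 3))
  -3/2 < Re(s) < 5/2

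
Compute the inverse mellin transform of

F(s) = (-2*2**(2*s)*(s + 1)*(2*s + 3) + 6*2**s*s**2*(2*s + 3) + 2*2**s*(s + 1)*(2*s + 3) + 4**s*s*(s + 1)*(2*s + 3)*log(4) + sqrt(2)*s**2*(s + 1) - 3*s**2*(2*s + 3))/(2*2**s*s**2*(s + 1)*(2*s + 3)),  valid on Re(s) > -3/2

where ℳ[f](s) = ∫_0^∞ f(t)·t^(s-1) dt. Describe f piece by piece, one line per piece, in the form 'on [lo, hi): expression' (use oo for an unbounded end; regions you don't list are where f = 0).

on [0, 1/2): t**(3/2)
on [1/2, 1): 3*t
on [1, 2): log(t)

treat the 3 regions marked off by 1/2, 1 separately and sum
between 0 and 1/2 the integrand is t**(3/2)·t^(s-1)
on [1/2, 1): add ∫ 3*t·t^(s-1) dt
segment 1 to 2 holds log(t); add its integral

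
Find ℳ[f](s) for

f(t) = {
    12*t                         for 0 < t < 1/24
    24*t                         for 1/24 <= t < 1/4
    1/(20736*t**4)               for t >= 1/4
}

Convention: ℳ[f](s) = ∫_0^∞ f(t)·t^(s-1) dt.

(970*6**s*s - 3890*6**s - 81*s + 324)/(162*24**s*(s**2 - 3*s - 4))
  -1 < Re(s) < 4

invert the common scale on t to get 6*t on [0, 1/12); 12*t on [1/12, 1/2); 1/(1296*t**4) on [1/2, ∞)
remove the common scale on t first: 3*t on [0, 1/6); 6*t on [1/6, 1); 1/(81*t**4) on [1, ∞)
remove the common scale on t first: t on [0, 1/2); 2*t on [1/2, 3); t**(-4) on [3, ∞)
along the cuts 1/24, 1/4, ℳ[f](s) splits into 3 integrals
segment [0, 1/24) carries 12*t; integrate it
over [1/24, 1/4), the kernel integral of 24*t enters the sum
between 1/4 and ∞ the integrand is 1/(20736*t**4)·t^(s-1)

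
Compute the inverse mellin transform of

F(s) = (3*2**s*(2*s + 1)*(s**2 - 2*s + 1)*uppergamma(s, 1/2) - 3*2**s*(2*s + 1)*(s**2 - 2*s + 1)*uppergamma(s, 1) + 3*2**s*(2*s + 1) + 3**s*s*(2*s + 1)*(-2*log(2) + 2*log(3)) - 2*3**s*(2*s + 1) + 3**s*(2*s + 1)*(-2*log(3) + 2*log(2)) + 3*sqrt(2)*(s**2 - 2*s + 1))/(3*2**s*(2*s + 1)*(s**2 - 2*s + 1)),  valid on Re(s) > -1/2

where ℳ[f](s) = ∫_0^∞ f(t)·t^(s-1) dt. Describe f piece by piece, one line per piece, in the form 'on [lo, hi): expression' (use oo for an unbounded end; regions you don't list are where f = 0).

on [0, 1/2): sqrt(t)
on [1/2, 1): exp(-t)
on [1, 3/2): log(t)/t

linearity at 1/2, 1 turns ℳ[f](s) into 3 summed integrals
piece [0, 1/2): integrate sqrt(t) against the kernel
segment 1/2 to 1 holds exp(-t); add its integral
over [1, 3/2), the kernel integral of log(t)/t enters the sum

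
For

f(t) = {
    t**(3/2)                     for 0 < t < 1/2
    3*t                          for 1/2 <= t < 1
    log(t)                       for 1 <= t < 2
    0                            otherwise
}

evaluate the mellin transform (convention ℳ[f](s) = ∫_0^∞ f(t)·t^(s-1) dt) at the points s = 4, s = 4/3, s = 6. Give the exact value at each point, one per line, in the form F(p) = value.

decompose at 1/2, 1; ℳ[f](s) sums the 3 pieces' integrals
for t in [0, 1/2): the term is ∫ t**(3/2)·t^(s-1)
piece [1/2, 1): integrate 3*t against the kernel
the [1, 2) slice contributes ∫ log(t)·t^(s-1) dt

F(4) = -57/160 + sqrt(2)/352 + 4*log(2)
F(4/3) = -9*2**(1/3)/8 - 9*2**(2/3)/56 + 3*2**(1/6)/68 + 3*2**(1/3)*log(2)/2 + 207/112
F(6) = -1187/896 + sqrt(2)/1920 + 32*log(2)/3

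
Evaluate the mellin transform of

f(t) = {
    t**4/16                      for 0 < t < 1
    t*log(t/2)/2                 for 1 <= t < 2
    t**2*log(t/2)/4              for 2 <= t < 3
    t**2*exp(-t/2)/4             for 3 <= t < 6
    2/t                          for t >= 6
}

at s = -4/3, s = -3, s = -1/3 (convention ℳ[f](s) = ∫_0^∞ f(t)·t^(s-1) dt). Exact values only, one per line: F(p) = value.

back out the common scale on t: t**4 on [0, 1/2); t*log(t) on [1/2, 1); t**2*log(t) on [1, 3/2); …
invert the shared t-power to get t**2 on [0, 1/2); log(t)/t on [1/2, 1); log(t) on [1, 3/2); …
the 5 pieces separated at 1, 2, 3, 6 each add one integral
∫ t**4/16·t^(s-1) over [0, 1)
∫ over [1, 2) of t*log(t/2)/2·t^(s-1) joins the sum
over [2, 3), the kernel integral of t**2*log(t/2)/4 enters the sum
on [3, 6) integrate f = t**2*exp(-t/2)/4 against the kernel
piece [6, ∞): integrate 2/t against the kernel

F(-4/3) = -27*2**(2/3)/16 - 9*3**(2/3)/16 - 3*log(2)/2 - 3*3**(2/3)*log(2)/8 - 2**(2/3)*uppergamma(2/3, 3)/4 + 6**(2/3)/252 + 2**(2/3)*uppergamma(2/3, 3/2)/4 + 3*3**(2/3)*log(3)/8 + 579/128
F(-3) = -log(2)/6 - log(3)/12 - expint(2, 3)/24 + expint(2, 3/2)/12 + 257/1296
F(-1/3) = -189*2**(2/3)/200 - 9*3**(2/3)*log(2)/20 - 27*3**(2/3)/100 - 2**(2/3)*uppergamma(5/3, 3)/2 + 6**(2/3)/24 + 2**(2/3)*uppergamma(5/3, 3/2)/2 + 3*log(2)/4 + 9*3**(2/3)*log(3)/20 + 201/176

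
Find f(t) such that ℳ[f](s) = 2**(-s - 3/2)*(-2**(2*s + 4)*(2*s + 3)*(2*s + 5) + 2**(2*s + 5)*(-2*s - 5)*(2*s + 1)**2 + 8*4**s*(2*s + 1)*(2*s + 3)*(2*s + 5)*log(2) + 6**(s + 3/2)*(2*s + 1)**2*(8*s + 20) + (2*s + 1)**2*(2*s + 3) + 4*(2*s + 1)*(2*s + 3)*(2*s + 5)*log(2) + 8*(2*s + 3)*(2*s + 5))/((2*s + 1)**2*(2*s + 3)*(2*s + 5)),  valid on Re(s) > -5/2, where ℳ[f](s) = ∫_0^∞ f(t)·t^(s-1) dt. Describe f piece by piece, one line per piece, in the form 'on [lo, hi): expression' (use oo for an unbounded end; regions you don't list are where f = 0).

back out the shared t-power: t**2 on [0, 1/2); log(t) on [1/2, 2); 2*t on [2, 3)
slice at 1/2, 2, transform all 3 pieces, and sum them
segment 0 to 1/2 holds t**(5/2); add its integral
between 1/2 and 2 the integrand is sqrt(t)*log(t)·t^(s-1)
piece [2, 3): integrate 2*t**(3/2) against the kernel

on [0, 1/2): t**(5/2)
on [1/2, 2): sqrt(t)*log(t)
on [2, 3): 2*t**(3/2)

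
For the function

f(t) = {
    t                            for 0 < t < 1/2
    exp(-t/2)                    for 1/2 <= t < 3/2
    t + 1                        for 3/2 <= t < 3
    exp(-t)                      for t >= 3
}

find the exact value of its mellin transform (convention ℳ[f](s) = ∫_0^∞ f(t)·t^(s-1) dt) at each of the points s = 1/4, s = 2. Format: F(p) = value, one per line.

F(1/4) = -13*2**(3/4)*3**(1/4)/5 - 2**(1/4)*uppergamma(1/4, 3/4) + uppergamma(1/4, 3) + 2**(3/4)/5 + 2**(1/4)*uppergamma(1/4, 1/4) + 32*3**(1/4)/5
F(2) = -7*exp(-3/4) + 4*exp(-3) + 5*exp(-1/4) + 271/24

treat the 4 regions marked off by 1/2, 3/2, 3 separately and sum
segment 0 to 1/2 holds t; add its integral
∫ exp(-t/2)·t^(s-1) over [1/2, 3/2)
on [3/2, 3) integrate f = (t + 1) against the kernel
between 3 and ∞ the integrand is exp(-t)·t^(s-1)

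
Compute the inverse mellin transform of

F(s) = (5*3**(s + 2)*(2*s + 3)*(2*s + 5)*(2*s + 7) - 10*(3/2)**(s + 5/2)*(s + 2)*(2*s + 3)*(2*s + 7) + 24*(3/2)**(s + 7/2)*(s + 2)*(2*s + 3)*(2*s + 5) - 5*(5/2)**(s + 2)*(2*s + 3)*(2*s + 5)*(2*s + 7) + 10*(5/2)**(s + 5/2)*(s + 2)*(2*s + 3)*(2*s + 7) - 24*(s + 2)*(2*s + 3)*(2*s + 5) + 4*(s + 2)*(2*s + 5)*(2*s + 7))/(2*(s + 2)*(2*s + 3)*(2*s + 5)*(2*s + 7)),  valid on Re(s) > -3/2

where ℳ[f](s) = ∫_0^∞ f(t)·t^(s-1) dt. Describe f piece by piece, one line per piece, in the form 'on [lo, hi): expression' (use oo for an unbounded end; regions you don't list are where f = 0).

split f at 1, 3/2, 5/2: ℳ[f](s) collects 4 kernel integrals
on [0, 1) integrate f = t**(3/2) against the kernel
on [1, 3/2): add ∫ 6*t**(7/2)·t^(s-1) dt
between 3/2 and 5/2 the integrand is 5*t**(5/2)/2·t^(s-1)
segment 5/2 to 3 holds 5*t**2/2; add its integral

on [0, 1): t**(3/2)
on [1, 3/2): 6*t**(7/2)
on [3/2, 5/2): 5*t**(5/2)/2
on [5/2, 3): 5*t**2/2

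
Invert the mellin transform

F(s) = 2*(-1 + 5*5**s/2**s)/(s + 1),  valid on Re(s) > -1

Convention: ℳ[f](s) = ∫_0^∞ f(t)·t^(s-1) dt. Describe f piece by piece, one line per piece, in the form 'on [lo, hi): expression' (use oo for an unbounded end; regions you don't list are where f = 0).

linearity at 1 turns ℳ[f](s) into 2 summed integrals
segment [0, 1) carries 2*t; integrate it
segment 1 to 5/2 holds 4*t; add its integral

on [0, 1): 2*t
on [1, 5/2): 4*t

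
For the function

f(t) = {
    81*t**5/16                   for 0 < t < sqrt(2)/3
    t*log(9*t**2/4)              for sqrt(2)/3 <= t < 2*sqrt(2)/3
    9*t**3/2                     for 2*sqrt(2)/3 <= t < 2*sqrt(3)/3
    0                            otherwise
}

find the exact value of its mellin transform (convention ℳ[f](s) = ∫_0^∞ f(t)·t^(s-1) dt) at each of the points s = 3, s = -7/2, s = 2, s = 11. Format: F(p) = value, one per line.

back out the shared t-power: 81*t**4/16 on [0, sqrt(2)/3); log(9*t**2/4) on [sqrt(2)/3, 2*sqrt(2)/3); 9*t**2/2 on [2*sqrt(2)/3, 2*sqrt(3)/3)
strip the common scale on t: t**4 on [0, sqrt(2)/2); log(t**2) on [sqrt(2)/2, sqrt(2)); 2*t**2 on [sqrt(2), sqrt(3))
undo the power substitution: t**2 on [0, 1/2); log(t) on [1/2, 2); 2*t on [2, 3)
split f at sqrt(2)/3, 2*sqrt(2)/3: ℳ[f](s) collects 3 kernel integrals
∫ over [0, sqrt(2)/3) of 81*t**5/16·t^(s-1) joins the sum
the [sqrt(2)/3, 2*sqrt(2)/3) slice contributes ∫ t*log(9*t**2/4)·t^(s-1) dt
∫ over [2*sqrt(2)/3, 2*sqrt(3)/3) of 9*t**3/2·t^(s-1) joins the sum

F(3) = 17*log(2)/81 + 2255/1944
F(-7/2) = 3*2**(3/4)*sqrt(3)*(-100*6**(3/4) - log(2**(15*sqrt(2) + 120)) + 146 + 288*sqrt(2))/400
F(2) = sqrt(2)*(-9979 + 3780*log(2) + 9072*sqrt(6))/17010
F(11) = 65552*log(2)/1594323 + 8408191/3720087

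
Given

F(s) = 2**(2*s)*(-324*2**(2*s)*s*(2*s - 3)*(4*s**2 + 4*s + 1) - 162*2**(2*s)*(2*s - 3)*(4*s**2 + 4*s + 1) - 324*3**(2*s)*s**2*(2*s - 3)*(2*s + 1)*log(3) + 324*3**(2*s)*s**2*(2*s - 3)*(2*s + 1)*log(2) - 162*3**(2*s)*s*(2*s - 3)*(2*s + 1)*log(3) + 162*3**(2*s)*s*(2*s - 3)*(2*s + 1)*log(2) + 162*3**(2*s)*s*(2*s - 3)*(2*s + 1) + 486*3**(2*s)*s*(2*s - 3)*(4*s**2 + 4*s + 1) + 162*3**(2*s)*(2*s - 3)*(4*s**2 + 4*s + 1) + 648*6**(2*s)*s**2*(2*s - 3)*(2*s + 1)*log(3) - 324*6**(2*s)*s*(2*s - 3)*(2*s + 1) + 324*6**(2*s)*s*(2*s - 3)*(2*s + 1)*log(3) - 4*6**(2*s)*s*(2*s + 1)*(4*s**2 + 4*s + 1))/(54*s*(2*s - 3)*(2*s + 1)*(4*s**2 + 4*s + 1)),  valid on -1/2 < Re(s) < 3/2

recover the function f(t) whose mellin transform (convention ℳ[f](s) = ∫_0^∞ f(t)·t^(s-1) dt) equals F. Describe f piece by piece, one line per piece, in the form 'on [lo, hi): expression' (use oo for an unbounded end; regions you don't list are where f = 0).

reversing the power substitution: t/4 on [0, 4); t/4 + 3 on [4, 6); t*log(t/4)/4 on [6, 12); …
remove the common scale on t first: t/2 on [0, 2); t/2 + 3 on [2, 3); t*log(t/2)/2 on [3, 6); …
strip the common scale on t: t on [0, 1); t + 3 on [1, 3/2); t*log(t) on [3/2, 3); …
linearity at 16, 36, 144 turns ℳ[f](s) into 4 summed integrals
∫ sqrt(t)/4·t^(s-1) over [0, 16)
on [16, 36): add ∫ (sqrt(t)/4 + 3)·t^(s-1) dt
∫ over [36, 144) of sqrt(t)*log(sqrt(t)/4)/4·t^(s-1) joins the sum
on [144, ∞): add ∫ 64/t**(3/2)·t^(s-1) dt

on [0, 16): sqrt(t)/4
on [16, 36): sqrt(t)/4 + 3
on [36, 144): sqrt(t)*log(sqrt(t)/4)/4
on [144, oo): 64/t**(3/2)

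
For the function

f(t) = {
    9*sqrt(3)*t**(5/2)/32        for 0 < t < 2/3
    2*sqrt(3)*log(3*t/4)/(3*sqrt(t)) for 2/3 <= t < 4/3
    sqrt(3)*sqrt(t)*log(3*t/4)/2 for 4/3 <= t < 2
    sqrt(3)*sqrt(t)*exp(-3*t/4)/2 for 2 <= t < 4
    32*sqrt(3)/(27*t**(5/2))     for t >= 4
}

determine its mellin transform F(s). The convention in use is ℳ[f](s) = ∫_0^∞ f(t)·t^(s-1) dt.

2**s*2**(-s - 1/2)*(108*2**(s + 1/2)*(-2*s + (s + 1/2)**2)*(s - 5/2)*(s + 1/2)**2*(s + 5/2)*uppergamma(s + 1/2, 3/2) - 108*2**(s + 1/2)*(-2*s + (s + 1/2)**2)*(s - 5/2)*(s + 1/2)**2*(s + 5/2)*uppergamma(s + 1/2, 3) + 108*2**(s + 1/2)*(-2*s + (s + 1/2)**2)*(s - 5/2)*(s + 5/2) - 108*2**(s + 1/2)*(s - 5/2)*(s + 1/2)**2*(s + 5/2) - 108*3**(s + 1/2)*(-2*s + (s + 1/2)**2)*(s - 5/2)*(s + 1/2)*(s + 5/2)*log(2) + 108*3**(s + 1/2)*(-2*s + (s + 1/2)**2)*(s - 5/2)*(s + 1/2)*(s + 5/2)*log(3) - 108*3**(s + 1/2)*(-2*s + (s + 1/2)**2)*(s - 5/2)*(s + 5/2) - 4*6**(s + 1/2)*(-2*s + (s + 1/2)**2)*(s + 1/2)**2*(s + 5/2) + 27*(-2*s + (s + 1/2)**2)*(s - 5/2)*(s + 1/2)**2 + 216*(s - 5/2)*(s + 1/2)**3*(s + 5/2)*log(2) - 216*(s - 5/2)*(s + 1/2)**2*(s + 5/2)*log(2) + 216*(s - 5/2)*(s + 1/2)**2*(s + 5/2))/(108*(3/2)**s*(-2*s + (s + 1/2)**2)*(s - 5/2)*(s + 1/2)**2*(s + 5/2))
  -5/2 < Re(s) < 5/2

strip the common scale on t: 9*sqrt(6)*t**(5/2)/8 on [0, 1/3); sqrt(6)*log(3*t/2)/(3*sqrt(t)) on [1/3, 2/3); sqrt(6)*sqrt(t)*log(3*t/2)/2 on [2/3, 1); …
remove the common scale on t first: t**(5/2) on [0, 1/2); log(t)/sqrt(t) on [1/2, 1); sqrt(t)*log(t) on [1, 3/2); …
undo the shared t-power: t**2 on [0, 1/2); log(t)/t on [1/2, 1); log(t) on [1, 3/2); …
linearity at 2/3, 4/3, 2, 4 turns ℳ[f](s) into 5 summed integrals
∫ 9*sqrt(3)*t**(5/2)/32·t^(s-1) over [0, 2/3)
∫ over [2/3, 4/3) of 2*sqrt(3)*log(3*t/4)/(3*sqrt(t))·t^(s-1) joins the sum
for t in [4/3, 2): the term is ∫ sqrt(3)*sqrt(t)*log(3*t/4)/2·t^(s-1)
∫ over [2, 4) of sqrt(3)*sqrt(t)*exp(-3*t/4)/2·t^(s-1) joins the sum
between 4 and ∞ the integrand is 32*sqrt(3)/(27*t**(5/2))·t^(s-1)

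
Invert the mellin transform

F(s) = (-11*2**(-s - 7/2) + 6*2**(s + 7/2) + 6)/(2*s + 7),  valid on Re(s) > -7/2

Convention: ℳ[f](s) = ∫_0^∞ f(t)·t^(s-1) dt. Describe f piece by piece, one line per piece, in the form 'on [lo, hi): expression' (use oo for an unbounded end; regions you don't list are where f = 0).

slice at 1/2, 1, transform all 3 pieces, and sum them
the [0, 1/2) slice contributes ∫ t**(7/2)/2·t^(s-1) dt
over [1/2, 1), the kernel integral of 6*t**(7/2) enters the sum
piece [1, 2): integrate 3*t**(7/2) against the kernel

on [0, 1/2): t**(7/2)/2
on [1/2, 1): 6*t**(7/2)
on [1, 2): 3*t**(7/2)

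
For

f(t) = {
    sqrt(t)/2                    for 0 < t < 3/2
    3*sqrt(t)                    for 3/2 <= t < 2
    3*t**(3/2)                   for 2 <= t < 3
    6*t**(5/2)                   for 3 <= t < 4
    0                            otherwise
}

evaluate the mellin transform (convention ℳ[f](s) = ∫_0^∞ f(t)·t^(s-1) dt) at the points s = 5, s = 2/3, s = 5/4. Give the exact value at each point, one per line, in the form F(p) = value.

F(5) = -91854*sqrt(3)/65 - 1728*sqrt(2)/143 - 1215*sqrt(6)/704 + 131072/5
F(2/3) = -9558*3**(1/6)/247 - 45*2**(5/6)*3**(1/6)/28 - 36*2**(1/6)/91 + 2304*2**(1/3)/19
F(5/4) = -1836*3**(3/4)/55 - 15*2**(1/4)*3**(3/4)/14 - 72*2**(3/4)/77 + 1024*sqrt(2)/5

integrate the 4 segments split at 3/2, 2, 3, then add the results
[0, 3/2) adds the kernel integral of sqrt(t)/2
on [3/2, 2) integrate f = 3*sqrt(t) against the kernel
for t in [2, 3): the term is ∫ 3*t**(3/2)·t^(s-1)
for t in [3, 4): the term is ∫ 6*t**(5/2)·t^(s-1)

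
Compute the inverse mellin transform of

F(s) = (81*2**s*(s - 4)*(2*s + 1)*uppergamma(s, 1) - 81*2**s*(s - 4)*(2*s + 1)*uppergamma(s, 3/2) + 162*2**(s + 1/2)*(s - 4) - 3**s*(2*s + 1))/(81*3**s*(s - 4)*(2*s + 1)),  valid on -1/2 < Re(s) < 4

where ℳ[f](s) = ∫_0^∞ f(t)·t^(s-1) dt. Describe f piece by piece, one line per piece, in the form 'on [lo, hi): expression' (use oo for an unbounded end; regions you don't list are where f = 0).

the common scale on t comes off first: sqrt(2)*sqrt(t) on [0, 1); exp(-t) on [1, 3/2); 1/(16*t**4) on [3/2, ∞)
remove the common scale on t first: sqrt(t) on [0, 2); exp(-t/2) on [2, 3); t**(-4) on [3, ∞)
integrate the 3 segments split at 2/3, 1, then add the results
∫ sqrt(3)*sqrt(t)·t^(s-1) over [0, 2/3)
for t in [2/3, 1): the term is ∫ exp(-3*t/2)·t^(s-1)
∫ 1/(81*t**4)·t^(s-1) over [1, ∞)

on [0, 2/3): sqrt(3)*sqrt(t)
on [2/3, 1): exp(-3*t/2)
on [1, oo): 1/(81*t**4)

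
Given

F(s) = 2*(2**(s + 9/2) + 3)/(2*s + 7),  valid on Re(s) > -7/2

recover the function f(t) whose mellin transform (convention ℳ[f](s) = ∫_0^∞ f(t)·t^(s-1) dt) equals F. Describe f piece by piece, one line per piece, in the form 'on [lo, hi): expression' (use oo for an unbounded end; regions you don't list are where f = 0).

on [0, 1): 5*t**(7/2)
on [1, 2): 2*t**(7/2)

along the cuts 1, ℳ[f](s) splits into 2 integrals
segment [0, 1) carries 5*t**(7/2); integrate it
piece [1, 2): integrate 2*t**(7/2) against the kernel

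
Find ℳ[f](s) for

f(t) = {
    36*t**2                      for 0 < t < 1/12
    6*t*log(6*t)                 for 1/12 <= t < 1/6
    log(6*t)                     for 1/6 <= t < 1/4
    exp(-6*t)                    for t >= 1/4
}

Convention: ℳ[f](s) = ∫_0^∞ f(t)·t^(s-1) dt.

(4*2**s*s**2*(s + 2)*(s**2 + 2*s + 1)*uppergamma(s, 3/2) - 4*2**s*s**2*(s + 2) + 4*2**s*(s + 2)*(s**2 + 2*s + 1) + 3**s*s*(s + 2)*(-4*log(2) + 4*log(3))*(s**2 + 2*s + 1) - 4*3**s*(s + 2)*(s**2 + 2*s + 1) + s**3*(s + 2)*log(4) + s**2*(s + 2)*log(4) + 2*s**2*(s + 2) + s**2*(s**2 + 2*s + 1))/(4*12**s*s**2*(s + 2)*(s**2 + 2*s + 1))
  Re(s) > -2

the common scale on t comes off first: 9*t**2 on [0, 1/6); 3*t*log(3*t) on [1/6, 1/3); log(3*t) on [1/3, 1/2); …
invert the common scale on t to get t**2 on [0, 1/2); t*log(t) on [1/2, 1); log(t) on [1, 3/2); …
integrate the 4 segments split at 1/12, 1/6, 1/4, then add the results
between 0 and 1/12 the integrand is 36*t**2·t^(s-1)
on [1/12, 1/6) integrate f = 6*t*log(6*t) against the kernel
between 1/6 and 1/4 the integrand is log(6*t)·t^(s-1)
on [1/4, ∞): add ∫ exp(-6*t)·t^(s-1) dt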